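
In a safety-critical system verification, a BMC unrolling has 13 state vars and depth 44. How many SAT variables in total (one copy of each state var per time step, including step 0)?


BMC unrolls to depth k, creating one copy of each state var for steps 0..k.
Step count = 44 + 1 = 45 (steps 0 through 44)
Vars per step = 13
Total = 13 * 45 = 585

585


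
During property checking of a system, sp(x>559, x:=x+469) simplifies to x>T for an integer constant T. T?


Formula: sp(P, x:=E) = exists old_x. (x = E[old_x/x]) AND P[old_x/x] (old_x is the value of x before the assignment; eliminate old_x by solving x = E[old_x/x] for old_x)
Step 1: Precondition P: x>559, i.e. old_x > 559
Step 2: Assignment gives x = old_x + 469, so old_x = x - 469
Step 3: Substitute into P: x - 469 > 559
Step 4: Simplify: x > 559+469 = 1028

1028


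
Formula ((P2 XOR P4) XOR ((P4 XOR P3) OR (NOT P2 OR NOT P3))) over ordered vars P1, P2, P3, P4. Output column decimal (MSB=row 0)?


Formula: ((P2 XOR P4) XOR ((P4 XOR P3) OR (NOT P2 OR NOT P3))) over P1, P2, P3, P4 (16 rows)
Evaluate each row (bits = P1,P2,P3,P4, MSB first):
  row 0 [0000]: ((0 XOR 0) XOR ((0 XOR 0) OR (NOT 0 OR NOT 0))) -> 1
  row 1 [0001]: ((0 XOR 1) XOR ((1 XOR 0) OR (NOT 0 OR NOT 0))) -> 0
  row 2 [0010]: ((0 XOR 0) XOR ((0 XOR 1) OR (NOT 0 OR NOT 1))) -> 1
  row 3 [0011]: ((0 XOR 1) XOR ((1 XOR 1) OR (NOT 0 OR NOT 1))) -> 0
  row 4 [0100]: ((1 XOR 0) XOR ((0 XOR 0) OR (NOT 1 OR NOT 0))) -> 0
  row 5 [0101]: ((1 XOR 1) XOR ((1 XOR 0) OR (NOT 1 OR NOT 0))) -> 1
  row 6 [0110]: ((1 XOR 0) XOR ((0 XOR 1) OR (NOT 1 OR NOT 1))) -> 0
  row 7 [0111]: ((1 XOR 1) XOR ((1 XOR 1) OR (NOT 1 OR NOT 1))) -> 0
  row 8 [1000]: ((0 XOR 0) XOR ((0 XOR 0) OR (NOT 0 OR NOT 0))) -> 1
  row 9 [1001]: ((0 XOR 1) XOR ((1 XOR 0) OR (NOT 0 OR NOT 0))) -> 0
  row 10 [1010]: ((0 XOR 0) XOR ((0 XOR 1) OR (NOT 0 OR NOT 1))) -> 1
  row 11 [1011]: ((0 XOR 1) XOR ((1 XOR 1) OR (NOT 0 OR NOT 1))) -> 0
  row 12 [1100]: ((1 XOR 0) XOR ((0 XOR 0) OR (NOT 1 OR NOT 0))) -> 0
  row 13 [1101]: ((1 XOR 1) XOR ((1 XOR 0) OR (NOT 1 OR NOT 0))) -> 1
  row 14 [1110]: ((1 XOR 0) XOR ((0 XOR 1) OR (NOT 1 OR NOT 1))) -> 0
  row 15 [1111]: ((1 XOR 1) XOR ((1 XOR 1) OR (NOT 1 OR NOT 1))) -> 0
Full result column, 4 rows per line (P1,P2 fixed per line; P3,P4 runs 00..11 left to right):
  rows 0-3 [P1,P2=00]: 1010  = hex A
  rows 4-7 [P1,P2=01]: 0100  = hex 4
  rows 8-11 [P1,P2=10]: 1010  = hex A
  rows 12-15 [P1,P2=11]: 0100  = hex 4
Output column (row 0 .. row 15) = 1010010010100100
Output column grouped in 4s = 1010 0100 1010 0100 = 0xA4A4
Convert to decimal digit by digit (value = value*16 + digit):
  A -> 10
  10*16 + 4 = 164
  164*16 + 10 (A) = 2634
  2634*16 + 4 = 42148
Decimal = 42148

42148


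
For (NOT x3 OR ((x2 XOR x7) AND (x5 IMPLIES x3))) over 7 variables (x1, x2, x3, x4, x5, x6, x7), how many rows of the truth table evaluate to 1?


Formula: (NOT x3 OR ((x2 XOR x7) AND (x5 IMPLIES x3))) over 7 vars (128 rows)
Evaluate each row (x1, x2, x3, x4, x5, x6, x7 as bits, MSB first):
  row 0 [0000000]: (NOT 0 OR ((0 XOR 0) AND (0 IMPLIES 0))) -> 1
  row 1 [0000001]: (NOT 0 OR ((0 XOR 1) AND (0 IMPLIES 0))) -> 1
  row 2 [0000010]: (NOT 0 OR ((0 XOR 0) AND (0 IMPLIES 0))) -> 1
  row 3 [0000011]: (NOT 0 OR ((0 XOR 1) AND (0 IMPLIES 0))) -> 1
  row 4 [0000100]: (NOT 0 OR ((0 XOR 0) AND (1 IMPLIES 0))) -> 1
  (every remaining row is evaluated the same way; all 128 results are listed next)
Full result column, 8 rows per line (x1,x2,x3,x4 fixed per line; x5,x6,x7 runs 000..111 left to right):
  rows 0-7 [x1,x2,x3,x4=0000]: 11111111  (ones: 8)
  rows 8-15 [x1,x2,x3,x4=0001]: 11111111  (ones: 8)
  rows 16-23 [x1,x2,x3,x4=0010]: 01010101  (ones: 4)
  rows 24-31 [x1,x2,x3,x4=0011]: 01010101  (ones: 4)
  rows 32-39 [x1,x2,x3,x4=0100]: 11111111  (ones: 8)
  rows 40-47 [x1,x2,x3,x4=0101]: 11111111  (ones: 8)
  rows 48-55 [x1,x2,x3,x4=0110]: 10101010  (ones: 4)
  rows 56-63 [x1,x2,x3,x4=0111]: 10101010  (ones: 4)
  rows 64-71 [x1,x2,x3,x4=1000]: 11111111  (ones: 8)
  rows 72-79 [x1,x2,x3,x4=1001]: 11111111  (ones: 8)
  rows 80-87 [x1,x2,x3,x4=1010]: 01010101  (ones: 4)
  rows 88-95 [x1,x2,x3,x4=1011]: 01010101  (ones: 4)
  rows 96-103 [x1,x2,x3,x4=1100]: 11111111  (ones: 8)
  rows 104-111 [x1,x2,x3,x4=1101]: 11111111  (ones: 8)
  rows 112-119 [x1,x2,x3,x4=1110]: 10101010  (ones: 4)
  rows 120-127 [x1,x2,x3,x4=1111]: 10101010  (ones: 4)
Count of 1-rows = 8+8+4+4+8+8+4+4+8+8+4+4+8+8+4+4 = 96

96


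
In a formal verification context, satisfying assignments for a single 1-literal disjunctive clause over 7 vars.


Step 1: Total=2^7=128
Step 2: Unsat when all 1 false: 2^6=64
Step 3: Sat=128-64=64

64


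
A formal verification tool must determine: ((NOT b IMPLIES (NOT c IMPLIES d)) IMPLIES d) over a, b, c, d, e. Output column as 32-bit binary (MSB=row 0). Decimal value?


Formula: ((NOT b IMPLIES (NOT c IMPLIES d)) IMPLIES d) over a, b, c, d, e (32 rows)
Evaluate each row (bits = a,b,c,d,e, MSB first):
  row 0 [00000]: ((NOT 0 IMPLIES (NOT 0 IMPLIES 0)) IMPLIES 0) -> 1
  row 1 [00001]: ((NOT 0 IMPLIES (NOT 0 IMPLIES 0)) IMPLIES 0) -> 1
  row 2 [00010]: ((NOT 0 IMPLIES (NOT 0 IMPLIES 1)) IMPLIES 1) -> 1
  row 3 [00011]: ((NOT 0 IMPLIES (NOT 0 IMPLIES 1)) IMPLIES 1) -> 1
  row 4 [00100]: ((NOT 0 IMPLIES (NOT 1 IMPLIES 0)) IMPLIES 0) -> 0
  row 5 [00101]: ((NOT 0 IMPLIES (NOT 1 IMPLIES 0)) IMPLIES 0) -> 0
  row 6 [00110]: ((NOT 0 IMPLIES (NOT 1 IMPLIES 1)) IMPLIES 1) -> 1
  row 7 [00111]: ((NOT 0 IMPLIES (NOT 1 IMPLIES 1)) IMPLIES 1) -> 1
  row 8 [01000]: ((NOT 1 IMPLIES (NOT 0 IMPLIES 0)) IMPLIES 0) -> 0
  row 9 [01001]: ((NOT 1 IMPLIES (NOT 0 IMPLIES 0)) IMPLIES 0) -> 0
  row 10 [01010]: ((NOT 1 IMPLIES (NOT 0 IMPLIES 1)) IMPLIES 1) -> 1
  row 11 [01011]: ((NOT 1 IMPLIES (NOT 0 IMPLIES 1)) IMPLIES 1) -> 1
  row 12 [01100]: ((NOT 1 IMPLIES (NOT 1 IMPLIES 0)) IMPLIES 0) -> 0
  row 13 [01101]: ((NOT 1 IMPLIES (NOT 1 IMPLIES 0)) IMPLIES 0) -> 0
  row 14 [01110]: ((NOT 1 IMPLIES (NOT 1 IMPLIES 1)) IMPLIES 1) -> 1
  row 15 [01111]: ((NOT 1 IMPLIES (NOT 1 IMPLIES 1)) IMPLIES 1) -> 1
  row 16 [10000]: ((NOT 0 IMPLIES (NOT 0 IMPLIES 0)) IMPLIES 0) -> 1
  row 17 [10001]: ((NOT 0 IMPLIES (NOT 0 IMPLIES 0)) IMPLIES 0) -> 1
  row 18 [10010]: ((NOT 0 IMPLIES (NOT 0 IMPLIES 1)) IMPLIES 1) -> 1
  row 19 [10011]: ((NOT 0 IMPLIES (NOT 0 IMPLIES 1)) IMPLIES 1) -> 1
  row 20 [10100]: ((NOT 0 IMPLIES (NOT 1 IMPLIES 0)) IMPLIES 0) -> 0
  row 21 [10101]: ((NOT 0 IMPLIES (NOT 1 IMPLIES 0)) IMPLIES 0) -> 0
  row 22 [10110]: ((NOT 0 IMPLIES (NOT 1 IMPLIES 1)) IMPLIES 1) -> 1
  row 23 [10111]: ((NOT 0 IMPLIES (NOT 1 IMPLIES 1)) IMPLIES 1) -> 1
  row 24 [11000]: ((NOT 1 IMPLIES (NOT 0 IMPLIES 0)) IMPLIES 0) -> 0
  row 25 [11001]: ((NOT 1 IMPLIES (NOT 0 IMPLIES 0)) IMPLIES 0) -> 0
  row 26 [11010]: ((NOT 1 IMPLIES (NOT 0 IMPLIES 1)) IMPLIES 1) -> 1
  row 27 [11011]: ((NOT 1 IMPLIES (NOT 0 IMPLIES 1)) IMPLIES 1) -> 1
  row 28 [11100]: ((NOT 1 IMPLIES (NOT 1 IMPLIES 0)) IMPLIES 0) -> 0
  row 29 [11101]: ((NOT 1 IMPLIES (NOT 1 IMPLIES 0)) IMPLIES 0) -> 0
  row 30 [11110]: ((NOT 1 IMPLIES (NOT 1 IMPLIES 1)) IMPLIES 1) -> 1
  row 31 [11111]: ((NOT 1 IMPLIES (NOT 1 IMPLIES 1)) IMPLIES 1) -> 1
Full result column, 4 rows per line (a,b,c fixed per line; d,e runs 00..11 left to right):
  rows 0-3 [a,b,c=000]: 1111  = hex F
  rows 4-7 [a,b,c=001]: 0011  = hex 3
  rows 8-11 [a,b,c=010]: 0011  = hex 3
  rows 12-15 [a,b,c=011]: 0011  = hex 3
  rows 16-19 [a,b,c=100]: 1111  = hex F
  rows 20-23 [a,b,c=101]: 0011  = hex 3
  rows 24-27 [a,b,c=110]: 0011  = hex 3
  rows 28-31 [a,b,c=111]: 0011  = hex 3
Output column (row 0 .. row 31) = 11110011001100111111001100110011
Output column grouped in 4s = 1111 0011 0011 0011 1111 0011 0011 0011 = 0xF333F333
Convert to decimal digit by digit (value = value*16 + digit):
  F -> 15
  15*16 + 3 = 243
  243*16 + 3 = 3891
  3891*16 + 3 = 62259
  62259*16 + 15 (F) = 996159
  996159*16 + 3 = 15938547
  15938547*16 + 3 = 255016755
  255016755*16 + 3 = 4080268083
Decimal = 4080268083

4080268083


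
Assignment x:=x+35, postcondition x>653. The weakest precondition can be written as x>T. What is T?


Formula: wp(x:=E, P) = P[E/x] (substitute E for x in postcondition)
Step 1: Postcondition: x>653
Step 2: Substitute x+35 for x: x+35>653
Step 3: Solve for x: x > 653-35 = 618

618


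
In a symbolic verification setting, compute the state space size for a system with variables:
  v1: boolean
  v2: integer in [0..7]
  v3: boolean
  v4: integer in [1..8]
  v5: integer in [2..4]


State space = product of domain sizes of all variables.
Domain sizes:
  v1 (boolean): 2
  v2 (integer in [0..7]): 8
  v3 (boolean): 2
  v4 (integer in [1..8]): 8
  v5 (integer in [2..4]): 3
Product = 2 * 8 * 2 * 8 * 3 = 768

768


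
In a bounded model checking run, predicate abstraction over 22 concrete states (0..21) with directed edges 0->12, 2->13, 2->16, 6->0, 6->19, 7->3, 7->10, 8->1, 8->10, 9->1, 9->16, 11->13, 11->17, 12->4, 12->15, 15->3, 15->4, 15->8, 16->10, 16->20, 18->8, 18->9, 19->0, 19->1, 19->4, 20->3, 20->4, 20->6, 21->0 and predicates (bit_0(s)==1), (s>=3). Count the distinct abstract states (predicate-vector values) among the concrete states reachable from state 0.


BFS from 0:
Concrete reachable: {0, 1, 3, 4, 8, 10, 12, 15}
Abstract via predicates (bit_0(s)==1), (s>=3):
  (0,0) <- {0}
  (0,1) <- {4, 8, 10, 12}
  (1,0) <- {1}
  (1,1) <- {3, 15}
Distinct abstract states = 4

4


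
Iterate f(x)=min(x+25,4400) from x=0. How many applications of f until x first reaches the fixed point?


Step 1: x=0, cap=4400, increment=25
Step 2: x grows by 25 each step until capped at 4400; fixed point is x=4400
Step 3: iterations = ceil(4400/25) = 176

176


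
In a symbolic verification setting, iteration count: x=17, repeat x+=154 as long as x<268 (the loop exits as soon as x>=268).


Step 1: x goes from 17 toward 268 by 154; the body runs while x<268, so iterations = ceil((bound-start)/step)
Step 2: Distance=251
Step 3: ceil(251/154)=2

2


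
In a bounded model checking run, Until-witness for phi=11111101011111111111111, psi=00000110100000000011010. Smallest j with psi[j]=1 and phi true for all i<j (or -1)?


(phi U psi) at 0: need smallest j with psi[j]=1 and phi[i]=1 for all i in [0,j).
Scan from step 0:
  step 0: phi=1, psi=0 -> continue
  step 1: phi=1, psi=0 -> continue
  step 2: phi=1, psi=0 -> continue
  step 3: phi=1, psi=0 -> continue
  step 5: psi=1 and phi held for [0,5) -> witness found
Witness step = 5

5


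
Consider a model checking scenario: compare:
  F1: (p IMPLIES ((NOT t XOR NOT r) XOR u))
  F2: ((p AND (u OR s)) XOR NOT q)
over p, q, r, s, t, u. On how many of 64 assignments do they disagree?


F1 = (p IMPLIES ((NOT t XOR NOT r) XOR u))
F2 = ((p AND (u OR s)) XOR NOT q)
Evaluate both on each of 64 rows (bits = p,q,r,s,t,u):
  row 0 [000000]: F1=1 F2=1 -> 0
  row 1 [000001]: F1=1 F2=1 -> 0
  row 2 [000010]: F1=1 F2=1 -> 0
  row 3 [000011]: F1=1 F2=1 -> 0
  row 4 [000100]: F1=1 F2=1 -> 0
  (every remaining row is evaluated the same way; all 64 results are listed next)
Full result column, 8 rows per line (p,q,r fixed per line; s,t,u runs 000..111 left to right):
  rows 0-7 [p,q,r=000]: 00000000  (ones: 0)
  rows 8-15 [p,q,r=001]: 00000000  (ones: 0)
  rows 16-23 [p,q,r=010]: 11111111  (ones: 8)
  rows 24-31 [p,q,r=011]: 11111111  (ones: 8)
  rows 32-39 [p,q,r=100]: 11000110  (ones: 4)
  rows 40-47 [p,q,r=101]: 00111001  (ones: 4)
  rows 48-55 [p,q,r=110]: 00111001  (ones: 4)
  rows 56-63 [p,q,r=111]: 11000110  (ones: 4)
Disagreements = 0+0+8+8+4+4+4+4 = 32

32


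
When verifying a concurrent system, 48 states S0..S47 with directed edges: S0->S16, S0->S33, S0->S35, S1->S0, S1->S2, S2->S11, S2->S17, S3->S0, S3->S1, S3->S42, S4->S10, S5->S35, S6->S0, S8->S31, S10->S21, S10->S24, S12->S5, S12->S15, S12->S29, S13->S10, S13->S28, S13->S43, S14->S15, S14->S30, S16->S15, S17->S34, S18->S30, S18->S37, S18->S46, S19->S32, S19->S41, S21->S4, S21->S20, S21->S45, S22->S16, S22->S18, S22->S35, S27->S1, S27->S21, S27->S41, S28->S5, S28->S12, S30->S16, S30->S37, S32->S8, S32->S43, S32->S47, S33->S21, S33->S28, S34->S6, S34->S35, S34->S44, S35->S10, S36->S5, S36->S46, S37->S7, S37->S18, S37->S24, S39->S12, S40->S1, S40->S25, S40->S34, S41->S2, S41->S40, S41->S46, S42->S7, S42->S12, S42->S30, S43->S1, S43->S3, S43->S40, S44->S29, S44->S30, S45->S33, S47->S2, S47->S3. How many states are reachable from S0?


BFS from S0:
  layer 0: {S0}
  layer 1: {S16, S33, S35}
  layer 2: {S10, S15, S21, S28}
  layer 3: {S4, S5, S12, S20, S24, S45}
  layer 4: {S29}
Reachable set: {S0, S4, S5, S10, S12, S15, S16, S20, S21, S24, S28, S29, S33, S35, S45}
Count = 15

15


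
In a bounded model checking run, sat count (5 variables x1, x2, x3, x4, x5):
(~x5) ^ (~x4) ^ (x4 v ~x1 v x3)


CNF with 3 clauses over 5 vars (32 assignments).
An assignment satisfies CNF iff every clause has >=1 true literal.
Check each row (bits = x1,x2,x3,x4,x5; clause T/F shown):
  row 0 [00000]: clauses=TTT -> 1
  row 1 [00001]: clauses=FTT -> 0
  row 2 [00010]: clauses=TFT -> 0
  row 3 [00011]: clauses=FFT -> 0
  row 4 [00100]: clauses=TTT -> 1
  row 5 [00101]: clauses=FTT -> 0
  row 6 [00110]: clauses=TFT -> 0
  row 7 [00111]: clauses=FFT -> 0
  row 8 [01000]: clauses=TTT -> 1
  row 9 [01001]: clauses=FTT -> 0
  row 10 [01010]: clauses=TFT -> 0
  row 11 [01011]: clauses=FFT -> 0
  row 12 [01100]: clauses=TTT -> 1
  row 13 [01101]: clauses=FTT -> 0
  row 14 [01110]: clauses=TFT -> 0
  row 15 [01111]: clauses=FFT -> 0
  row 16 [10000]: clauses=TTF -> 0
  row 17 [10001]: clauses=FTF -> 0
  row 18 [10010]: clauses=TFT -> 0
  row 19 [10011]: clauses=FFT -> 0
  row 20 [10100]: clauses=TTT -> 1
  row 21 [10101]: clauses=FTT -> 0
  row 22 [10110]: clauses=TFT -> 0
  row 23 [10111]: clauses=FFT -> 0
  row 24 [11000]: clauses=TTF -> 0
  row 25 [11001]: clauses=FTF -> 0
  row 26 [11010]: clauses=TFT -> 0
  row 27 [11011]: clauses=FFT -> 0
  row 28 [11100]: clauses=TTT -> 1
  row 29 [11101]: clauses=FTT -> 0
  row 30 [11110]: clauses=TFT -> 0
  row 31 [11111]: clauses=FFT -> 0
Full result column, 8 rows per line (x1,x2 fixed per line; x3,x4,x5 runs 000..111 left to right):
  rows 0-7 [x1,x2=00]: 10001000  (ones: 2)
  rows 8-15 [x1,x2=01]: 10001000  (ones: 2)
  rows 16-23 [x1,x2=10]: 00001000  (ones: 1)
  rows 24-31 [x1,x2=11]: 00001000  (ones: 1)
Satisfying assignments = 2+2+1+1 = 6

6


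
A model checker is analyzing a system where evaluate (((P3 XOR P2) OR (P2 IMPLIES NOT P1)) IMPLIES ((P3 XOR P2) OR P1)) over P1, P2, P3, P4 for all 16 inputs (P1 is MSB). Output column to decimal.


Formula: (((P3 XOR P2) OR (P2 IMPLIES NOT P1)) IMPLIES ((P3 XOR P2) OR P1)) over P1, P2, P3, P4 (16 rows)
Evaluate each row (bits = P1,P2,P3,P4, MSB first):
  row 0 [0000]: (((0 XOR 0) OR (0 IMPLIES NOT 0)) IMPLIES ((0 XOR 0) OR 0)) -> 0
  row 1 [0001]: (((0 XOR 0) OR (0 IMPLIES NOT 0)) IMPLIES ((0 XOR 0) OR 0)) -> 0
  row 2 [0010]: (((1 XOR 0) OR (0 IMPLIES NOT 0)) IMPLIES ((1 XOR 0) OR 0)) -> 1
  row 3 [0011]: (((1 XOR 0) OR (0 IMPLIES NOT 0)) IMPLIES ((1 XOR 0) OR 0)) -> 1
  row 4 [0100]: (((0 XOR 1) OR (1 IMPLIES NOT 0)) IMPLIES ((0 XOR 1) OR 0)) -> 1
  row 5 [0101]: (((0 XOR 1) OR (1 IMPLIES NOT 0)) IMPLIES ((0 XOR 1) OR 0)) -> 1
  row 6 [0110]: (((1 XOR 1) OR (1 IMPLIES NOT 0)) IMPLIES ((1 XOR 1) OR 0)) -> 0
  row 7 [0111]: (((1 XOR 1) OR (1 IMPLIES NOT 0)) IMPLIES ((1 XOR 1) OR 0)) -> 0
  row 8 [1000]: (((0 XOR 0) OR (0 IMPLIES NOT 1)) IMPLIES ((0 XOR 0) OR 1)) -> 1
  row 9 [1001]: (((0 XOR 0) OR (0 IMPLIES NOT 1)) IMPLIES ((0 XOR 0) OR 1)) -> 1
  row 10 [1010]: (((1 XOR 0) OR (0 IMPLIES NOT 1)) IMPLIES ((1 XOR 0) OR 1)) -> 1
  row 11 [1011]: (((1 XOR 0) OR (0 IMPLIES NOT 1)) IMPLIES ((1 XOR 0) OR 1)) -> 1
  row 12 [1100]: (((0 XOR 1) OR (1 IMPLIES NOT 1)) IMPLIES ((0 XOR 1) OR 1)) -> 1
  row 13 [1101]: (((0 XOR 1) OR (1 IMPLIES NOT 1)) IMPLIES ((0 XOR 1) OR 1)) -> 1
  row 14 [1110]: (((1 XOR 1) OR (1 IMPLIES NOT 1)) IMPLIES ((1 XOR 1) OR 1)) -> 1
  row 15 [1111]: (((1 XOR 1) OR (1 IMPLIES NOT 1)) IMPLIES ((1 XOR 1) OR 1)) -> 1
Full result column, 4 rows per line (P1,P2 fixed per line; P3,P4 runs 00..11 left to right):
  rows 0-3 [P1,P2=00]: 0011  = hex 3
  rows 4-7 [P1,P2=01]: 1100  = hex C
  rows 8-11 [P1,P2=10]: 1111  = hex F
  rows 12-15 [P1,P2=11]: 1111  = hex F
Output column (row 0 .. row 15) = 0011110011111111
Output column grouped in 4s = 0011 1100 1111 1111 = 0x3CFF
Convert to decimal digit by digit (value = value*16 + digit):
  3 -> 3
  3*16 + 12 (C) = 60
  60*16 + 15 (F) = 975
  975*16 + 15 (F) = 15615
Decimal = 15615

15615


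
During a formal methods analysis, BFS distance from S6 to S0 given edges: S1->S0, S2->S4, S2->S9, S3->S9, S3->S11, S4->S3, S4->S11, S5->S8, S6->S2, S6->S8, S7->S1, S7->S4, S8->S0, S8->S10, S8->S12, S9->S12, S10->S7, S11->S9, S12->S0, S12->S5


BFS layer-by-layer from S6:
  dist 0: {S6}
  dist 1: {S2, S8}
  dist 2: {S0, S4, S9, S10, S12}
  -> S0 reached at distance 2
Shortest path length = 2

2


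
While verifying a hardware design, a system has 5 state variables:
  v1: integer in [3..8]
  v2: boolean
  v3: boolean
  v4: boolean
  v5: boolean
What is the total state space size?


State space = product of domain sizes of all variables.
Domain sizes:
  v1 (integer in [3..8]): 6
  v2 (boolean): 2
  v3 (boolean): 2
  v4 (boolean): 2
  v5 (boolean): 2
Product = 6 * 2 * 2 * 2 * 2 = 96

96


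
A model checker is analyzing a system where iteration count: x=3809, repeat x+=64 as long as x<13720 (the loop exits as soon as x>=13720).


Step 1: x goes from 3809 toward 13720 by 64; the body runs while x<13720, so iterations = ceil((bound-start)/step)
Step 2: Distance=9911
Step 3: ceil(9911/64)=155

155


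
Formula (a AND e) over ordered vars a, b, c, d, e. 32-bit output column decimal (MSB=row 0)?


Formula: (a AND e) over a, b, c, d, e (32 rows)
Evaluate each row (bits = a,b,c,d,e, MSB first):
  row 0 [00000]: (0 AND 0) -> 0
  row 1 [00001]: (0 AND 1) -> 0
  row 2 [00010]: (0 AND 0) -> 0
  row 3 [00011]: (0 AND 1) -> 0
  row 4 [00100]: (0 AND 0) -> 0
  row 5 [00101]: (0 AND 1) -> 0
  row 6 [00110]: (0 AND 0) -> 0
  row 7 [00111]: (0 AND 1) -> 0
  row 8 [01000]: (0 AND 0) -> 0
  row 9 [01001]: (0 AND 1) -> 0
  row 10 [01010]: (0 AND 0) -> 0
  row 11 [01011]: (0 AND 1) -> 0
  row 12 [01100]: (0 AND 0) -> 0
  row 13 [01101]: (0 AND 1) -> 0
  row 14 [01110]: (0 AND 0) -> 0
  row 15 [01111]: (0 AND 1) -> 0
  row 16 [10000]: (1 AND 0) -> 0
  row 17 [10001]: (1 AND 1) -> 1
  row 18 [10010]: (1 AND 0) -> 0
  row 19 [10011]: (1 AND 1) -> 1
  row 20 [10100]: (1 AND 0) -> 0
  row 21 [10101]: (1 AND 1) -> 1
  row 22 [10110]: (1 AND 0) -> 0
  row 23 [10111]: (1 AND 1) -> 1
  row 24 [11000]: (1 AND 0) -> 0
  row 25 [11001]: (1 AND 1) -> 1
  row 26 [11010]: (1 AND 0) -> 0
  row 27 [11011]: (1 AND 1) -> 1
  row 28 [11100]: (1 AND 0) -> 0
  row 29 [11101]: (1 AND 1) -> 1
  row 30 [11110]: (1 AND 0) -> 0
  row 31 [11111]: (1 AND 1) -> 1
Full result column, 4 rows per line (a,b,c fixed per line; d,e runs 00..11 left to right):
  rows 0-3 [a,b,c=000]: 0000  = hex 0
  rows 4-7 [a,b,c=001]: 0000  = hex 0
  rows 8-11 [a,b,c=010]: 0000  = hex 0
  rows 12-15 [a,b,c=011]: 0000  = hex 0
  rows 16-19 [a,b,c=100]: 0101  = hex 5
  rows 20-23 [a,b,c=101]: 0101  = hex 5
  rows 24-27 [a,b,c=110]: 0101  = hex 5
  rows 28-31 [a,b,c=111]: 0101  = hex 5
Output column (row 0 .. row 31) = 00000000000000000101010101010101
Output column grouped in 4s = 0000 0000 0000 0000 0101 0101 0101 0101 = 0x00005555
Convert to decimal digit by digit (value = value*16 + digit):
  0 -> 0
  0*16 + 0 = 0
  0*16 + 0 = 0
  0*16 + 0 = 0
  0*16 + 5 = 5
  5*16 + 5 = 85
  85*16 + 5 = 1365
  1365*16 + 5 = 21845
Decimal = 21845

21845


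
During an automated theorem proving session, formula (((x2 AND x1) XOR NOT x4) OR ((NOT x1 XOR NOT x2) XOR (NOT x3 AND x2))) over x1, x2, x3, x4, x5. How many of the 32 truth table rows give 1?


Formula: (((x2 AND x1) XOR NOT x4) OR ((NOT x1 XOR NOT x2) XOR (NOT x3 AND x2))) over 5 vars (32 rows)
Evaluate each row (x1, x2, x3, x4, x5 as bits, MSB first):
  row 0 [00000]: (((0 AND 0) XOR NOT 0) OR ((NOT 0 XOR NOT 0) XOR (NOT 0 AND 0))) -> 1
  row 1 [00001]: (((0 AND 0) XOR NOT 0) OR ((NOT 0 XOR NOT 0) XOR (NOT 0 AND 0))) -> 1
  row 2 [00010]: (((0 AND 0) XOR NOT 1) OR ((NOT 0 XOR NOT 0) XOR (NOT 0 AND 0))) -> 0
  row 3 [00011]: (((0 AND 0) XOR NOT 1) OR ((NOT 0 XOR NOT 0) XOR (NOT 0 AND 0))) -> 0
  row 4 [00100]: (((0 AND 0) XOR NOT 0) OR ((NOT 0 XOR NOT 0) XOR (NOT 1 AND 0))) -> 1
  row 5 [00101]: (((0 AND 0) XOR NOT 0) OR ((NOT 0 XOR NOT 0) XOR (NOT 1 AND 0))) -> 1
  row 6 [00110]: (((0 AND 0) XOR NOT 1) OR ((NOT 0 XOR NOT 0) XOR (NOT 1 AND 0))) -> 0
  row 7 [00111]: (((0 AND 0) XOR NOT 1) OR ((NOT 0 XOR NOT 0) XOR (NOT 1 AND 0))) -> 0
  row 8 [01000]: (((1 AND 0) XOR NOT 0) OR ((NOT 0 XOR NOT 1) XOR (NOT 0 AND 1))) -> 1
  row 9 [01001]: (((1 AND 0) XOR NOT 0) OR ((NOT 0 XOR NOT 1) XOR (NOT 0 AND 1))) -> 1
  row 10 [01010]: (((1 AND 0) XOR NOT 1) OR ((NOT 0 XOR NOT 1) XOR (NOT 0 AND 1))) -> 0
  row 11 [01011]: (((1 AND 0) XOR NOT 1) OR ((NOT 0 XOR NOT 1) XOR (NOT 0 AND 1))) -> 0
  row 12 [01100]: (((1 AND 0) XOR NOT 0) OR ((NOT 0 XOR NOT 1) XOR (NOT 1 AND 1))) -> 1
  row 13 [01101]: (((1 AND 0) XOR NOT 0) OR ((NOT 0 XOR NOT 1) XOR (NOT 1 AND 1))) -> 1
  row 14 [01110]: (((1 AND 0) XOR NOT 1) OR ((NOT 0 XOR NOT 1) XOR (NOT 1 AND 1))) -> 1
  row 15 [01111]: (((1 AND 0) XOR NOT 1) OR ((NOT 0 XOR NOT 1) XOR (NOT 1 AND 1))) -> 1
  row 16 [10000]: (((0 AND 1) XOR NOT 0) OR ((NOT 1 XOR NOT 0) XOR (NOT 0 AND 0))) -> 1
  row 17 [10001]: (((0 AND 1) XOR NOT 0) OR ((NOT 1 XOR NOT 0) XOR (NOT 0 AND 0))) -> 1
  row 18 [10010]: (((0 AND 1) XOR NOT 1) OR ((NOT 1 XOR NOT 0) XOR (NOT 0 AND 0))) -> 1
  row 19 [10011]: (((0 AND 1) XOR NOT 1) OR ((NOT 1 XOR NOT 0) XOR (NOT 0 AND 0))) -> 1
  row 20 [10100]: (((0 AND 1) XOR NOT 0) OR ((NOT 1 XOR NOT 0) XOR (NOT 1 AND 0))) -> 1
  row 21 [10101]: (((0 AND 1) XOR NOT 0) OR ((NOT 1 XOR NOT 0) XOR (NOT 1 AND 0))) -> 1
  row 22 [10110]: (((0 AND 1) XOR NOT 1) OR ((NOT 1 XOR NOT 0) XOR (NOT 1 AND 0))) -> 1
  row 23 [10111]: (((0 AND 1) XOR NOT 1) OR ((NOT 1 XOR NOT 0) XOR (NOT 1 AND 0))) -> 1
  row 24 [11000]: (((1 AND 1) XOR NOT 0) OR ((NOT 1 XOR NOT 1) XOR (NOT 0 AND 1))) -> 1
  row 25 [11001]: (((1 AND 1) XOR NOT 0) OR ((NOT 1 XOR NOT 1) XOR (NOT 0 AND 1))) -> 1
  row 26 [11010]: (((1 AND 1) XOR NOT 1) OR ((NOT 1 XOR NOT 1) XOR (NOT 0 AND 1))) -> 1
  row 27 [11011]: (((1 AND 1) XOR NOT 1) OR ((NOT 1 XOR NOT 1) XOR (NOT 0 AND 1))) -> 1
  row 28 [11100]: (((1 AND 1) XOR NOT 0) OR ((NOT 1 XOR NOT 1) XOR (NOT 1 AND 1))) -> 0
  row 29 [11101]: (((1 AND 1) XOR NOT 0) OR ((NOT 1 XOR NOT 1) XOR (NOT 1 AND 1))) -> 0
  row 30 [11110]: (((1 AND 1) XOR NOT 1) OR ((NOT 1 XOR NOT 1) XOR (NOT 1 AND 1))) -> 1
  row 31 [11111]: (((1 AND 1) XOR NOT 1) OR ((NOT 1 XOR NOT 1) XOR (NOT 1 AND 1))) -> 1
Full result column, 8 rows per line (x1,x2 fixed per line; x3,x4,x5 runs 000..111 left to right):
  rows 0-7 [x1,x2=00]: 11001100  (ones: 4)
  rows 8-15 [x1,x2=01]: 11001111  (ones: 6)
  rows 16-23 [x1,x2=10]: 11111111  (ones: 8)
  rows 24-31 [x1,x2=11]: 11110011  (ones: 6)
Count of 1-rows = 4+6+8+6 = 24

24


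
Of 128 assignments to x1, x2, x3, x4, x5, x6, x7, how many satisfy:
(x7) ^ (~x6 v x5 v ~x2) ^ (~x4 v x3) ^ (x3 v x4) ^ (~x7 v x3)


CNF with 5 clauses over 7 vars (128 assignments).
An assignment satisfies CNF iff every clause has >=1 true literal.
Check each row (bits = x1,x2,x3,x4,x5,x6,x7; clause T/F shown):
  row 0 [0000000]: clauses=FTTFT -> 0
  row 1 [0000001]: clauses=TTTFF -> 0
  row 2 [0000010]: clauses=FTTFT -> 0
  row 3 [0000011]: clauses=TTTFF -> 0
  row 4 [0000100]: clauses=FTTFT -> 0
  (every remaining row is evaluated the same way; all 128 results are listed next)
Full result column, 8 rows per line (x1,x2,x3,x4 fixed per line; x5,x6,x7 runs 000..111 left to right):
  rows 0-7 [x1,x2,x3,x4=0000]: 00000000  (ones: 0)
  rows 8-15 [x1,x2,x3,x4=0001]: 00000000  (ones: 0)
  rows 16-23 [x1,x2,x3,x4=0010]: 01010101  (ones: 4)
  rows 24-31 [x1,x2,x3,x4=0011]: 01010101  (ones: 4)
  rows 32-39 [x1,x2,x3,x4=0100]: 00000000  (ones: 0)
  rows 40-47 [x1,x2,x3,x4=0101]: 00000000  (ones: 0)
  rows 48-55 [x1,x2,x3,x4=0110]: 01000101  (ones: 3)
  rows 56-63 [x1,x2,x3,x4=0111]: 01000101  (ones: 3)
  rows 64-71 [x1,x2,x3,x4=1000]: 00000000  (ones: 0)
  rows 72-79 [x1,x2,x3,x4=1001]: 00000000  (ones: 0)
  rows 80-87 [x1,x2,x3,x4=1010]: 01010101  (ones: 4)
  rows 88-95 [x1,x2,x3,x4=1011]: 01010101  (ones: 4)
  rows 96-103 [x1,x2,x3,x4=1100]: 00000000  (ones: 0)
  rows 104-111 [x1,x2,x3,x4=1101]: 00000000  (ones: 0)
  rows 112-119 [x1,x2,x3,x4=1110]: 01000101  (ones: 3)
  rows 120-127 [x1,x2,x3,x4=1111]: 01000101  (ones: 3)
Satisfying assignments = 0+0+4+4+0+0+3+3+0+0+4+4+0+0+3+3 = 28

28


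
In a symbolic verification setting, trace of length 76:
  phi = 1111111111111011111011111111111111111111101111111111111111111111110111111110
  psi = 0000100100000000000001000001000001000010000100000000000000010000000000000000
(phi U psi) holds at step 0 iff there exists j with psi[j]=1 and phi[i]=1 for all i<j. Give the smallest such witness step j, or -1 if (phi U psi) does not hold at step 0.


(phi U psi) at 0: need smallest j with psi[j]=1 and phi[i]=1 for all i in [0,j).
Scan from step 0:
  step 0: phi=1, psi=0 -> continue
  step 1: phi=1, psi=0 -> continue
  step 2: phi=1, psi=0 -> continue
  step 3: phi=1, psi=0 -> continue
  step 4: psi=1 and phi held for [0,4) -> witness found
Witness step = 4

4


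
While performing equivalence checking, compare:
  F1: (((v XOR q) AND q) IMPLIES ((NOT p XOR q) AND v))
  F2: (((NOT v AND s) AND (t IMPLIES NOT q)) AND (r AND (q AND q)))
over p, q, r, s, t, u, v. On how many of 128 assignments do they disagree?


F1 = (((v XOR q) AND q) IMPLIES ((NOT p XOR q) AND v))
F2 = (((NOT v AND s) AND (t IMPLIES NOT q)) AND (r AND (q AND q)))
Evaluate both on each of 128 rows (bits = p,q,r,s,t,u,v):
  row 0 [0000000]: F1=1 F2=0 (differ) -> 1
  row 1 [0000001]: F1=1 F2=0 (differ) -> 1
  row 2 [0000010]: F1=1 F2=0 (differ) -> 1
  row 3 [0000011]: F1=1 F2=0 (differ) -> 1
  row 4 [0000100]: F1=1 F2=0 (differ) -> 1
  (every remaining row is evaluated the same way; all 128 results are listed next)
Full result column, 8 rows per line (p,q,r,s fixed per line; t,u,v runs 000..111 left to right):
  rows 0-7 [p,q,r,s=0000]: 11111111  (ones: 8)
  rows 8-15 [p,q,r,s=0001]: 11111111  (ones: 8)
  rows 16-23 [p,q,r,s=0010]: 11111111  (ones: 8)
  rows 24-31 [p,q,r,s=0011]: 11111111  (ones: 8)
  rows 32-39 [p,q,r,s=0100]: 01010101  (ones: 4)
  rows 40-47 [p,q,r,s=0101]: 01010101  (ones: 4)
  rows 48-55 [p,q,r,s=0110]: 01010101  (ones: 4)
  rows 56-63 [p,q,r,s=0111]: 11110101  (ones: 6)
  rows 64-71 [p,q,r,s=1000]: 11111111  (ones: 8)
  rows 72-79 [p,q,r,s=1001]: 11111111  (ones: 8)
  rows 80-87 [p,q,r,s=1010]: 11111111  (ones: 8)
  rows 88-95 [p,q,r,s=1011]: 11111111  (ones: 8)
  rows 96-103 [p,q,r,s=1100]: 01010101  (ones: 4)
  rows 104-111 [p,q,r,s=1101]: 01010101  (ones: 4)
  rows 112-119 [p,q,r,s=1110]: 01010101  (ones: 4)
  rows 120-127 [p,q,r,s=1111]: 11110101  (ones: 6)
Disagreements = 8+8+8+8+4+4+4+6+8+8+8+8+4+4+4+6 = 100

100


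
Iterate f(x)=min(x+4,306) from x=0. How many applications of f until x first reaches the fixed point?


Step 1: x=0, cap=306, increment=4
Step 2: x grows by 4 each step until capped at 306; fixed point is x=306
Step 3: iterations = ceil(306/4) = 77

77


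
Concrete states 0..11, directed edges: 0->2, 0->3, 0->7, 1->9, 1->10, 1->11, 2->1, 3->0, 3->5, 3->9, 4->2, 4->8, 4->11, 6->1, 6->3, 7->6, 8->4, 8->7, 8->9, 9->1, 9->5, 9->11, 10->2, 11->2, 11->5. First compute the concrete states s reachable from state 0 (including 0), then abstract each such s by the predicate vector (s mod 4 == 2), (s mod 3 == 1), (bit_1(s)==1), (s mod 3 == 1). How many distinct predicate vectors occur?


BFS from 0:
Concrete reachable: {0, 1, 2, 3, 5, 6, 7, 9, 10, 11}
Abstract via predicates (s mod 4 == 2), (s mod 3 == 1), (bit_1(s)==1), (s mod 3 == 1):
  (0,0,0,0) <- {0, 5, 9}
  (0,0,1,0) <- {3, 11}
  (0,1,0,1) <- {1}
  (0,1,1,1) <- {7}
  (1,0,1,0) <- {2, 6}
  (1,1,1,1) <- {10}
Distinct abstract states = 6

6


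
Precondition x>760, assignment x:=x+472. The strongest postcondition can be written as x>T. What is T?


Formula: sp(P, x:=E) = exists old_x. (x = E[old_x/x]) AND P[old_x/x] (old_x is the value of x before the assignment; eliminate old_x by solving x = E[old_x/x] for old_x)
Step 1: Precondition P: x>760, i.e. old_x > 760
Step 2: Assignment gives x = old_x + 472, so old_x = x - 472
Step 3: Substitute into P: x - 472 > 760
Step 4: Simplify: x > 760+472 = 1232

1232


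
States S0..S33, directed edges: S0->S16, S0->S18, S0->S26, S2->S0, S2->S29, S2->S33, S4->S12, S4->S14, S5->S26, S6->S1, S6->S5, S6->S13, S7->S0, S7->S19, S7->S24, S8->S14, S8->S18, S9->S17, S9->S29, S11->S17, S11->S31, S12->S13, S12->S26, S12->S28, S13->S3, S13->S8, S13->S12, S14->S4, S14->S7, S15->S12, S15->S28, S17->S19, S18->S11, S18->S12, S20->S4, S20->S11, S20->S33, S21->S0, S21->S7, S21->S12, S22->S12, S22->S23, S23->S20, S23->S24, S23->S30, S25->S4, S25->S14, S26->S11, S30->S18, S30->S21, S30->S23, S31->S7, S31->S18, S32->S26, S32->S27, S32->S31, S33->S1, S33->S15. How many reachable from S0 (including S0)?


BFS from S0:
  layer 0: {S0}
  layer 1: {S16, S18, S26}
  layer 2: {S11, S12}
  layer 3: {S13, S17, S28, S31}
  layer 4: {S3, S7, S8, S19}
  layer 5: {S14, S24}
  layer 6: {S4}
Reachable set: {S0, S3, S4, S7, S8, S11, S12, S13, S14, S16, S17, S18, S19, S24, S26, S28, S31}
Count = 17

17


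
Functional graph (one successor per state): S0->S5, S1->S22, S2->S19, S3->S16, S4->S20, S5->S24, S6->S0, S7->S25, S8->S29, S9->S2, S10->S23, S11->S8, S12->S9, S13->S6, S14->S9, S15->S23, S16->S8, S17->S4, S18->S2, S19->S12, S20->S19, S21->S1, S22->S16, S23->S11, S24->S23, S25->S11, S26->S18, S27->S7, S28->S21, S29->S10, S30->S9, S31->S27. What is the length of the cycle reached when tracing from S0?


Trace from S0 until a state repeats:
  S0 -> S5 -> S24 -> S23 -> S11 -> S8 -> S29 -> S10 -> S23
S23 first seen at step 3, revisited at step 8.
Cycle length = 8 - 3 = 5

5


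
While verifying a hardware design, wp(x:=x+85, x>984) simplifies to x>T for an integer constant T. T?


Formula: wp(x:=E, P) = P[E/x] (substitute E for x in postcondition)
Step 1: Postcondition: x>984
Step 2: Substitute x+85 for x: x+85>984
Step 3: Solve for x: x > 984-85 = 899

899


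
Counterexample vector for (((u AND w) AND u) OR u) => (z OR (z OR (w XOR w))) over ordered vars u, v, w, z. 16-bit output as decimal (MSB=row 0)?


F1 = (((u AND w) AND u) OR u)
F2 = (z OR (z OR (w XOR w)))
Counterexample to F1=>F2 is where F1=1 and F2=0.
Evaluate each row (bits = u,v,w,z, MSB first):
  row 0 [0000]: F1=0 F2=0 -> F1&~F2 -> 0
  row 1 [0001]: F1=0 F2=1 -> F1&~F2 -> 0
  row 2 [0010]: F1=0 F2=0 -> F1&~F2 -> 0
  row 3 [0011]: F1=0 F2=1 -> F1&~F2 -> 0
  row 4 [0100]: F1=0 F2=0 -> F1&~F2 -> 0
  row 5 [0101]: F1=0 F2=1 -> F1&~F2 -> 0
  row 6 [0110]: F1=0 F2=0 -> F1&~F2 -> 0
  row 7 [0111]: F1=0 F2=1 -> F1&~F2 -> 0
  row 8 [1000]: F1=1 F2=0 -> F1&~F2 -> 1
  row 9 [1001]: F1=1 F2=1 -> F1&~F2 -> 0
  row 10 [1010]: F1=1 F2=0 -> F1&~F2 -> 1
  row 11 [1011]: F1=1 F2=1 -> F1&~F2 -> 0
  row 12 [1100]: F1=1 F2=0 -> F1&~F2 -> 1
  row 13 [1101]: F1=1 F2=1 -> F1&~F2 -> 0
  row 14 [1110]: F1=1 F2=0 -> F1&~F2 -> 1
  row 15 [1111]: F1=1 F2=1 -> F1&~F2 -> 0
Full result column, 4 rows per line (u,v fixed per line; w,z runs 00..11 left to right):
  rows 0-3 [u,v=00]: 0000  = hex 0
  rows 4-7 [u,v=01]: 0000  = hex 0
  rows 8-11 [u,v=10]: 1010  = hex A
  rows 12-15 [u,v=11]: 1010  = hex A
Counterexample vector (row 0 .. row 15) = 0000000010101010
Output column grouped in 4s = 0000 0000 1010 1010 = 0x00AA
Convert to decimal digit by digit (value = value*16 + digit):
  0 -> 0
  0*16 + 0 = 0
  0*16 + 10 (A) = 10
  10*16 + 10 (A) = 170
Decimal = 170

170


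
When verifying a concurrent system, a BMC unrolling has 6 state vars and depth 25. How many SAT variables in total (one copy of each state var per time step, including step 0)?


BMC unrolls to depth k, creating one copy of each state var for steps 0..k.
Step count = 25 + 1 = 26 (steps 0 through 25)
Vars per step = 6
Total = 6 * 26 = 156

156


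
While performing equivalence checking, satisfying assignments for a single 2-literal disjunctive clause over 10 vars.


Step 1: Total=2^10=1024
Step 2: Unsat when all 2 false: 2^8=256
Step 3: Sat=1024-256=768

768


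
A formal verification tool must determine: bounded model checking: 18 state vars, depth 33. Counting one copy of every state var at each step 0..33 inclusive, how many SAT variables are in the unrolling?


BMC unrolls to depth k, creating one copy of each state var for steps 0..k.
Step count = 33 + 1 = 34 (steps 0 through 33)
Vars per step = 18
Total = 18 * 34 = 612

612


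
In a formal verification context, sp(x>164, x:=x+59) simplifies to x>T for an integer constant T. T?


Formula: sp(P, x:=E) = exists old_x. (x = E[old_x/x]) AND P[old_x/x] (old_x is the value of x before the assignment; eliminate old_x by solving x = E[old_x/x] for old_x)
Step 1: Precondition P: x>164, i.e. old_x > 164
Step 2: Assignment gives x = old_x + 59, so old_x = x - 59
Step 3: Substitute into P: x - 59 > 164
Step 4: Simplify: x > 164+59 = 223

223


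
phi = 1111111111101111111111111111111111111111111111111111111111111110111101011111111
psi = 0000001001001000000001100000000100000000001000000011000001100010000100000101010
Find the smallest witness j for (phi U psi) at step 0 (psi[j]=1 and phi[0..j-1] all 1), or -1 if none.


(phi U psi) at 0: need smallest j with psi[j]=1 and phi[i]=1 for all i in [0,j).
Scan from step 0:
  step 0: phi=1, psi=0 -> continue
  step 1: phi=1, psi=0 -> continue
  step 2: phi=1, psi=0 -> continue
  step 3: phi=1, psi=0 -> continue
  step 6: psi=1 and phi held for [0,6) -> witness found
Witness step = 6

6


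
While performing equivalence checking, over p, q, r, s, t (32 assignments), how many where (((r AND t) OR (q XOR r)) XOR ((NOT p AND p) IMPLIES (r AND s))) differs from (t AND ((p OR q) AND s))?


F1 = (((r AND t) OR (q XOR r)) XOR ((NOT p AND p) IMPLIES (r AND s)))
F2 = (t AND ((p OR q) AND s))
Evaluate both on each of 32 rows (bits = p,q,r,s,t):
  row 0 [00000]: F1=1 F2=0 (differ) -> 1
  row 1 [00001]: F1=1 F2=0 (differ) -> 1
  row 2 [00010]: F1=1 F2=0 (differ) -> 1
  row 3 [00011]: F1=1 F2=0 (differ) -> 1
  row 4 [00100]: F1=0 F2=0 -> 0
  row 5 [00101]: F1=0 F2=0 -> 0
  row 6 [00110]: F1=0 F2=0 -> 0
  row 7 [00111]: F1=0 F2=0 -> 0
  row 8 [01000]: F1=0 F2=0 -> 0
  row 9 [01001]: F1=0 F2=0 -> 0
  row 10 [01010]: F1=0 F2=0 -> 0
  row 11 [01011]: F1=0 F2=1 (differ) -> 1
  row 12 [01100]: F1=1 F2=0 (differ) -> 1
  row 13 [01101]: F1=0 F2=0 -> 0
  row 14 [01110]: F1=1 F2=0 (differ) -> 1
  row 15 [01111]: F1=0 F2=1 (differ) -> 1
  row 16 [10000]: F1=1 F2=0 (differ) -> 1
  row 17 [10001]: F1=1 F2=0 (differ) -> 1
  row 18 [10010]: F1=1 F2=0 (differ) -> 1
  row 19 [10011]: F1=1 F2=1 -> 0
  row 20 [10100]: F1=0 F2=0 -> 0
  row 21 [10101]: F1=0 F2=0 -> 0
  row 22 [10110]: F1=0 F2=0 -> 0
  row 23 [10111]: F1=0 F2=1 (differ) -> 1
  row 24 [11000]: F1=0 F2=0 -> 0
  row 25 [11001]: F1=0 F2=0 -> 0
  row 26 [11010]: F1=0 F2=0 -> 0
  row 27 [11011]: F1=0 F2=1 (differ) -> 1
  row 28 [11100]: F1=1 F2=0 (differ) -> 1
  row 29 [11101]: F1=0 F2=0 -> 0
  row 30 [11110]: F1=1 F2=0 (differ) -> 1
  row 31 [11111]: F1=0 F2=1 (differ) -> 1
Full result column, 8 rows per line (p,q fixed per line; r,s,t runs 000..111 left to right):
  rows 0-7 [p,q=00]: 11110000  (ones: 4)
  rows 8-15 [p,q=01]: 00011011  (ones: 4)
  rows 16-23 [p,q=10]: 11100001  (ones: 4)
  rows 24-31 [p,q=11]: 00011011  (ones: 4)
Disagreements = 4+4+4+4 = 16

16


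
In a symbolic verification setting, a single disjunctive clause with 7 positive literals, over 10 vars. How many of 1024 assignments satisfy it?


Step 1: Total=2^10=1024
Step 2: Unsat when all 7 false: 2^3=8
Step 3: Sat=1024-8=1016

1016


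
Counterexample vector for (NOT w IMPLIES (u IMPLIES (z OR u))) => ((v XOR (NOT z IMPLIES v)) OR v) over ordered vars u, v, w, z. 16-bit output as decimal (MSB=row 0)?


F1 = (NOT w IMPLIES (u IMPLIES (z OR u)))
F2 = ((v XOR (NOT z IMPLIES v)) OR v)
Counterexample to F1=>F2 is where F1=1 and F2=0.
Evaluate each row (bits = u,v,w,z, MSB first):
  row 0 [0000]: F1=1 F2=0 -> F1&~F2 -> 1
  row 1 [0001]: F1=1 F2=1 -> F1&~F2 -> 0
  row 2 [0010]: F1=1 F2=0 -> F1&~F2 -> 1
  row 3 [0011]: F1=1 F2=1 -> F1&~F2 -> 0
  row 4 [0100]: F1=1 F2=1 -> F1&~F2 -> 0
  row 5 [0101]: F1=1 F2=1 -> F1&~F2 -> 0
  row 6 [0110]: F1=1 F2=1 -> F1&~F2 -> 0
  row 7 [0111]: F1=1 F2=1 -> F1&~F2 -> 0
  row 8 [1000]: F1=1 F2=0 -> F1&~F2 -> 1
  row 9 [1001]: F1=1 F2=1 -> F1&~F2 -> 0
  row 10 [1010]: F1=1 F2=0 -> F1&~F2 -> 1
  row 11 [1011]: F1=1 F2=1 -> F1&~F2 -> 0
  row 12 [1100]: F1=1 F2=1 -> F1&~F2 -> 0
  row 13 [1101]: F1=1 F2=1 -> F1&~F2 -> 0
  row 14 [1110]: F1=1 F2=1 -> F1&~F2 -> 0
  row 15 [1111]: F1=1 F2=1 -> F1&~F2 -> 0
Full result column, 4 rows per line (u,v fixed per line; w,z runs 00..11 left to right):
  rows 0-3 [u,v=00]: 1010  = hex A
  rows 4-7 [u,v=01]: 0000  = hex 0
  rows 8-11 [u,v=10]: 1010  = hex A
  rows 12-15 [u,v=11]: 0000  = hex 0
Counterexample vector (row 0 .. row 15) = 1010000010100000
Output column grouped in 4s = 1010 0000 1010 0000 = 0xA0A0
Convert to decimal digit by digit (value = value*16 + digit):
  A -> 10
  10*16 + 0 = 160
  160*16 + 10 (A) = 2570
  2570*16 + 0 = 41120
Decimal = 41120

41120


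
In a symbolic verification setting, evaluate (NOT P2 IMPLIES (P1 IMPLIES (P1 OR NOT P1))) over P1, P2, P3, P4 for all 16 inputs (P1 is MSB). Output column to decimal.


Formula: (NOT P2 IMPLIES (P1 IMPLIES (P1 OR NOT P1))) over P1, P2, P3, P4 (16 rows)
Evaluate each row (bits = P1,P2,P3,P4, MSB first):
  row 0 [0000]: (NOT 0 IMPLIES (0 IMPLIES (0 OR NOT 0))) -> 1
  row 1 [0001]: (NOT 0 IMPLIES (0 IMPLIES (0 OR NOT 0))) -> 1
  row 2 [0010]: (NOT 0 IMPLIES (0 IMPLIES (0 OR NOT 0))) -> 1
  row 3 [0011]: (NOT 0 IMPLIES (0 IMPLIES (0 OR NOT 0))) -> 1
  row 4 [0100]: (NOT 1 IMPLIES (0 IMPLIES (0 OR NOT 0))) -> 1
  row 5 [0101]: (NOT 1 IMPLIES (0 IMPLIES (0 OR NOT 0))) -> 1
  row 6 [0110]: (NOT 1 IMPLIES (0 IMPLIES (0 OR NOT 0))) -> 1
  row 7 [0111]: (NOT 1 IMPLIES (0 IMPLIES (0 OR NOT 0))) -> 1
  row 8 [1000]: (NOT 0 IMPLIES (1 IMPLIES (1 OR NOT 1))) -> 1
  row 9 [1001]: (NOT 0 IMPLIES (1 IMPLIES (1 OR NOT 1))) -> 1
  row 10 [1010]: (NOT 0 IMPLIES (1 IMPLIES (1 OR NOT 1))) -> 1
  row 11 [1011]: (NOT 0 IMPLIES (1 IMPLIES (1 OR NOT 1))) -> 1
  row 12 [1100]: (NOT 1 IMPLIES (1 IMPLIES (1 OR NOT 1))) -> 1
  row 13 [1101]: (NOT 1 IMPLIES (1 IMPLIES (1 OR NOT 1))) -> 1
  row 14 [1110]: (NOT 1 IMPLIES (1 IMPLIES (1 OR NOT 1))) -> 1
  row 15 [1111]: (NOT 1 IMPLIES (1 IMPLIES (1 OR NOT 1))) -> 1
Full result column, 4 rows per line (P1,P2 fixed per line; P3,P4 runs 00..11 left to right):
  rows 0-3 [P1,P2=00]: 1111  = hex F
  rows 4-7 [P1,P2=01]: 1111  = hex F
  rows 8-11 [P1,P2=10]: 1111  = hex F
  rows 12-15 [P1,P2=11]: 1111  = hex F
Output column (row 0 .. row 15) = 1111111111111111
Output column grouped in 4s = 1111 1111 1111 1111 = 0xFFFF
Convert to decimal digit by digit (value = value*16 + digit):
  F -> 15
  15*16 + 15 (F) = 255
  255*16 + 15 (F) = 4095
  4095*16 + 15 (F) = 65535
Decimal = 65535

65535


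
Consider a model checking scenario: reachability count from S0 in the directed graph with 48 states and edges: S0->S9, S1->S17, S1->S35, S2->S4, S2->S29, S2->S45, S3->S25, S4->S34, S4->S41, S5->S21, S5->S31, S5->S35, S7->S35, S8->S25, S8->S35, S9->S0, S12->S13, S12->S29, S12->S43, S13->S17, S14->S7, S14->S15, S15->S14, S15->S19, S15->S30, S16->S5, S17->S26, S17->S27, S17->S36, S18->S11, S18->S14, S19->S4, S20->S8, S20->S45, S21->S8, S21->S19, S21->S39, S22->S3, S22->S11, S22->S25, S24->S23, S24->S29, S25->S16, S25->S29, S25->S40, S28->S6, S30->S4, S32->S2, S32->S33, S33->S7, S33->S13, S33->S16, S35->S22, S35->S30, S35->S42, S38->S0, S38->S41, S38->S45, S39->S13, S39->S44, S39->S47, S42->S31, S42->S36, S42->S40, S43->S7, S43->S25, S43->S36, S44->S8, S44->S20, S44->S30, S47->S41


BFS from S0:
  layer 0: {S0}
  layer 1: {S9}
Reachable set: {S0, S9}
Count = 2

2


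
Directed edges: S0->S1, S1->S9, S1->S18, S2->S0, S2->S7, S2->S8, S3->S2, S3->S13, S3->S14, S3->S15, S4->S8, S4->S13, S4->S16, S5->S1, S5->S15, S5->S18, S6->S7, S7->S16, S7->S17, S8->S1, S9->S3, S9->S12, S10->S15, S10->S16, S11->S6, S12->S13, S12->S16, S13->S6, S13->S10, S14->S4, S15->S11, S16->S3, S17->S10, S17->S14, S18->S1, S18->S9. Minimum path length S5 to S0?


BFS layer-by-layer from S5:
  dist 0: {S5}
  dist 1: {S1, S15, S18}
  dist 2: {S9, S11}
  dist 3: {S3, S6, S12}
  dist 4: {S2, S7, S13, S14, S16}
  dist 5: {S0, S4, S8, S10, S17}
  -> S0 reached at distance 5
Shortest path length = 5

5
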